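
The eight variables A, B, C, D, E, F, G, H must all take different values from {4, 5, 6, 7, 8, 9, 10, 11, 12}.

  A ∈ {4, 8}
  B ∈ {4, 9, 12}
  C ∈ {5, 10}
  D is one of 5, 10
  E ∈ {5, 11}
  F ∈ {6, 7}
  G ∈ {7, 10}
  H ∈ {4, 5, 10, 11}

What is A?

8

C and D share exactly the 2 values {5, 10}; by pigeonhole those values go to them, so strike 5, 10 from E, G, H.
E's domain is down to {11}, so E = 11. Eliminate 11 elsewhere: H.
G's domain is down to {7}, so G = 7. So F can't be 7.
That leaves H = 4. Remove 4 from A, B.
So A = 8.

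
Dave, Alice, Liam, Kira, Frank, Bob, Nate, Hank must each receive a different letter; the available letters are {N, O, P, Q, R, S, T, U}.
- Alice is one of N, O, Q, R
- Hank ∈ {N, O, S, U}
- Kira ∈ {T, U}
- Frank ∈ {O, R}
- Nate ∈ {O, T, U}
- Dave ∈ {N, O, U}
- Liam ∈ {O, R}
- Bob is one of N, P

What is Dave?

Among the 8 variables, P fits only Bob (and all 8 values in {N, O, P, Q, R, S, T, U} must be used), so Bob = P.
The 7 still-open variables together cover exactly {N, O, Q, R, S, T, U} — 7 values for 7 variables — and Q appears only in Alice's list, so Alice = Q.
The 6 still-open variables draw from only 6 values {N, O, R, S, T, U}, so each is used; only Hank can be S, hence Hank = S.
The 5 still-open variables draw from only 5 values {N, O, R, T, U}, so each is used; only Dave can be N, hence Dave = N.

N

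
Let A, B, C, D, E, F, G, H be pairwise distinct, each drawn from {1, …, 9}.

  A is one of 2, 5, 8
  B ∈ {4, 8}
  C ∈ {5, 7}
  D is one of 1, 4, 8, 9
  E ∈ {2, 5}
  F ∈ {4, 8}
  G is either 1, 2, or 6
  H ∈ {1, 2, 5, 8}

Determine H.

Among the 8 variables, 6 fits only G (and all 8 values in {1, 2, 4, 5, 6, 7, 8, 9} must be used), so G = 6.
The 7 still-open variables draw from only 7 values {1, 2, 4, 5, 7, 8, 9}, so each is used; only C can be 7, hence C = 7.
The 6 still-open variables draw from only 6 values {1, 2, 4, 5, 8, 9}, so each is used; only D can be 9, hence D = 9.
The 5 still-open variables draw from only 5 values {1, 2, 4, 5, 8}, so each is used; only H can be 1, hence H = 1.

1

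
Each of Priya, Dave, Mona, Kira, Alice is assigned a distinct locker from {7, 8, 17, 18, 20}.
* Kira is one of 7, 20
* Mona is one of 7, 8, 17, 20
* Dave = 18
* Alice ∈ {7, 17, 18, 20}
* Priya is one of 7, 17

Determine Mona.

8

Dave has just one choice, so Dave = 18. Eliminate 18 elsewhere: Alice.
The 4 still-open variables together cover exactly {7, 8, 17, 20} — 4 values for 4 variables — and 8 appears only in Mona's list, so Mona = 8.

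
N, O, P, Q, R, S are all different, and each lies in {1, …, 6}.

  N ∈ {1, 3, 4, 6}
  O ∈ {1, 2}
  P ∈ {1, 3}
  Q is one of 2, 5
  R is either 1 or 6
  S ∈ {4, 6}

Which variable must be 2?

The 6 variables together cover exactly {1, 2, 3, 4, 5, 6} — 6 values for 6 variables — and 5 appears only in Q's list, so Q = 5.
Among the 5 still-open variables, 2 fits only O (and all 5 values in {1, 2, 3, 4, 6} must be used), so O = 2.

O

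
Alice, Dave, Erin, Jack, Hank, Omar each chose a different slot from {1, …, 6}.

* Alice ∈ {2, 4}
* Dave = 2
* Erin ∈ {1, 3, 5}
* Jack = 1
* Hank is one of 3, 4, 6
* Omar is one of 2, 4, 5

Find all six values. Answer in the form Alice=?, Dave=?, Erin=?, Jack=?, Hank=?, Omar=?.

Dave's domain is down to {2}, so Dave = 2. Eliminate 2 elsewhere: Alice, Omar.
That leaves Jack = 1. Eliminate 1 elsewhere: Erin.
Alice has just one choice, so Alice = 4. Remove 4 from Hank, Omar.
Omar must be 5 (only option left). Strike 5 from Erin.
Erin must be 3 (only option left). So Hank can't be 3.
Hank's domain is down to {6}, so Hank = 6.

Alice=4, Dave=2, Erin=3, Jack=1, Hank=6, Omar=5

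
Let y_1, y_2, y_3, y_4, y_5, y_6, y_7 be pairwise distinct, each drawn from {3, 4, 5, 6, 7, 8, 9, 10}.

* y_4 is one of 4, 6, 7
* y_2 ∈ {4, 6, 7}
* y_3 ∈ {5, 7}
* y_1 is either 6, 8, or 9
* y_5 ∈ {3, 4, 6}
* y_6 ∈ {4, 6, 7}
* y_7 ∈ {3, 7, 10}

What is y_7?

The 3 variables y_2, y_4, y_6 are confined to {4, 6, 7}, which locks those values in; drop them from y_1, y_3, y_5, y_7.
y_3's domain is down to {5}, so y_3 = 5.
y_5 has just one choice, so y_5 = 3. So y_7 can't be 3.
So y_7 = 10.

10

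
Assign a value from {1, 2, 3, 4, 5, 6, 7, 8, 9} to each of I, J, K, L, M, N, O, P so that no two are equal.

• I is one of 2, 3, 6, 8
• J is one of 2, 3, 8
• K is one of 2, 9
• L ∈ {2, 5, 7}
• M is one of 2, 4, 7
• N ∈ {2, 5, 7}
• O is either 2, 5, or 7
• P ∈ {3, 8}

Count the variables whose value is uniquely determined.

Among the 8 variables, 4 fits only M (and all 8 values in {2, 3, 4, 5, 6, 7, 8, 9} must be used), so M = 4.
The 7 still-open variables together cover exactly {2, 3, 5, 6, 7, 8, 9} — 7 values for 7 variables — and 6 appears only in I's list, so I = 6.
The 6 still-open variables together cover exactly {2, 3, 5, 7, 8, 9} — 6 values for 6 variables — and 9 appears only in K's list, so K = 9.
The 3 variables L, N, O are confined to {2, 5, 7}, which locks those values in; drop them from J.
Determined: I=6, K=9, M=4. The other variables each still have more than one consistent value. That makes 3.

3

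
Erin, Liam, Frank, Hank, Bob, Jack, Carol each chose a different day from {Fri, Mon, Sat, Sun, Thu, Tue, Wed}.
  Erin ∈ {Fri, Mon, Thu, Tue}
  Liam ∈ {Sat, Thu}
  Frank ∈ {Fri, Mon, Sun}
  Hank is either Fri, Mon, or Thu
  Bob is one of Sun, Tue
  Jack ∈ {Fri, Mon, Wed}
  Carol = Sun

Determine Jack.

Carol must be Sun (only option left). So Frank, Bob can't be Sun.
That leaves Bob = Tue. Strike Tue from Erin.
The 5 still-open variables draw from only 5 values {Fri, Mon, Sat, Thu, Wed}, so each is used; only Liam can be Sat, hence Liam = Sat.
The 4 still-open variables draw from only 4 values {Fri, Mon, Thu, Wed}, so each is used; only Jack can be Wed, hence Jack = Wed.

Wed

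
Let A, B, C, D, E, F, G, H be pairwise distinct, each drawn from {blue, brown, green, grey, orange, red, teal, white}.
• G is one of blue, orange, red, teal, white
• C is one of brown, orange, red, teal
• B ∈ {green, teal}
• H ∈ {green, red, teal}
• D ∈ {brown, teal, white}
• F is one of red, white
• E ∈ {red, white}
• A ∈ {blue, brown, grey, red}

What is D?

brown

The 8 variables together cover exactly {blue, brown, green, grey, orange, red, teal, white} — 8 values for 8 variables — and grey appears only in A's list, so A = grey.
The 7 still-open variables draw from only 7 values {blue, brown, green, orange, red, teal, white}, so each is used; only G can be blue, hence G = blue.
The 6 still-open variables together cover exactly {brown, green, orange, red, teal, white} — 6 values for 6 variables — and orange appears only in C's list, so C = orange.
The 5 still-open variables together cover exactly {brown, green, red, teal, white} — 5 values for 5 variables — and brown appears only in D's list, so D = brown.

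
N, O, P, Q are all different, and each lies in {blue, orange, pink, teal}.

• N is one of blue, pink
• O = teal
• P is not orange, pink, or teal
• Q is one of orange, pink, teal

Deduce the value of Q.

orange

O's domain is down to {teal}, so O = teal. Eliminate teal elsewhere: Q.
P has just one choice, so P = blue. Remove blue from N.
N must be pink (only option left). Strike pink from Q.
So Q = orange.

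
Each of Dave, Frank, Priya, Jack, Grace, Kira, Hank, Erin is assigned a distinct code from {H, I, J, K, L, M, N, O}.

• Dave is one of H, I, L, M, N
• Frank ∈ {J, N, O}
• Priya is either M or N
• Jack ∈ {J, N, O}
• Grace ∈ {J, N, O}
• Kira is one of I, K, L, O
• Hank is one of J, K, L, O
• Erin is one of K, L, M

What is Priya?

The 8 variables draw from only 8 values {H, I, J, K, L, M, N, O}, so each is used; only Dave can be H, hence Dave = H.
Among the 7 still-open variables, I fits only Kira (and all 7 values in {I, J, K, L, M, N, O} must be used), so Kira = I.
Frank, Jack, Grace between them cover only {J, N, O} — a naked triple. Remove those values from Priya, Hank.
So Priya = M.

M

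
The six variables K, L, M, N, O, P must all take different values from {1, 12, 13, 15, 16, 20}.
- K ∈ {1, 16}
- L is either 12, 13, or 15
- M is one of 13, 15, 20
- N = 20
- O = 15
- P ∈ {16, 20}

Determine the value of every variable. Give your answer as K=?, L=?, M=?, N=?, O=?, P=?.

K=1, L=12, M=13, N=20, O=15, P=16

N has just one choice, so N = 20. Eliminate 20 elsewhere: M, P.
O has just one choice, so O = 15. Remove 15 from L, M.
P's domain is down to {16}, so P = 16. Strike 16 from K.
K has just one choice, so K = 1.
That leaves M = 13. So L can't be 13.
L has just one choice, so L = 12.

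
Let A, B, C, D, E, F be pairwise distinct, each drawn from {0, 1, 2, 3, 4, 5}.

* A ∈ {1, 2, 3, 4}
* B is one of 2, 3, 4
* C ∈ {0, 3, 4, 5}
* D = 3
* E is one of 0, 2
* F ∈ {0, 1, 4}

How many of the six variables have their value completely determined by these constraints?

D has just one choice, so D = 3. Strike 3 from A, B, C.
The 5 still-open variables together cover exactly {0, 1, 2, 4, 5} — 5 values for 5 variables — and 5 appears only in C's list, so C = 5.
Determined: C=5, D=3. The other variables each still have more than one consistent value. That makes 2.

2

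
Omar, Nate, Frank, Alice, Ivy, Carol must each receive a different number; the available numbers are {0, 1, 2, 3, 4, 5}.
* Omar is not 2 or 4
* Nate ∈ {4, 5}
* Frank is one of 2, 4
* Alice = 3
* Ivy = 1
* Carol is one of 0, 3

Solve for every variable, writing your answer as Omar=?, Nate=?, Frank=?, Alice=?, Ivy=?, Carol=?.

Alice has just one choice, so Alice = 3. So Omar, Carol can't be 3.
Ivy's domain is down to {1}, so Ivy = 1. So Omar can't be 1.
Carol's domain is down to {0}, so Carol = 0. So Omar can't be 0.
Omar must be 5 (only option left). Remove 5 from Nate.
Nate must be 4 (only option left). Strike 4 from Frank.
Frank has just one choice, so Frank = 2.

Omar=5, Nate=4, Frank=2, Alice=3, Ivy=1, Carol=0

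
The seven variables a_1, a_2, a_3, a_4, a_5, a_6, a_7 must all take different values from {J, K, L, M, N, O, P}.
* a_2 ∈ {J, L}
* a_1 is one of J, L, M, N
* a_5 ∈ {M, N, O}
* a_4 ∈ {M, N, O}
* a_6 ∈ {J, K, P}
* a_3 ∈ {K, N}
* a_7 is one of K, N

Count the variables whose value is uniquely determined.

1

The 7 variables draw from only 7 values {J, K, L, M, N, O, P}, so each is used; only a_6 can be P, hence a_6 = P.
a_3 and a_7 share exactly the 2 values {K, N}; by pigeonhole those values go to them, so strike K, N from a_1, a_4, a_5.
a_4 and a_5 share exactly the 2 values {M, O}; by pigeonhole those values go to them, so strike M, O from a_1.
Determined: a_6=P. The other variables each still have more than one consistent value. That makes 1.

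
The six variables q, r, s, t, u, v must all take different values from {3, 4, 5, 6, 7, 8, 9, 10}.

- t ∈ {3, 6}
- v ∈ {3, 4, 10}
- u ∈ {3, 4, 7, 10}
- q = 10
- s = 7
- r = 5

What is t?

q must be 10 (only option left). Remove 10 from u, v.
r has just one choice, so r = 5.
s has just one choice, so s = 7. Remove 7 from u.
The 3 still-open variables together cover exactly {3, 4, 6} — 3 values for 3 variables — and 6 appears only in t's list, so t = 6.

6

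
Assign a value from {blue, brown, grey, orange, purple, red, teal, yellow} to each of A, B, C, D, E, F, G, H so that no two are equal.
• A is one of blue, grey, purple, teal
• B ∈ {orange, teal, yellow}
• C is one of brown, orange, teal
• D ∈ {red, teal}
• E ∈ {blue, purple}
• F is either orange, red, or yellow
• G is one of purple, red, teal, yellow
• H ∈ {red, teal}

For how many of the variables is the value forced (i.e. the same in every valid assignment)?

The 8 variables together cover exactly {blue, brown, grey, orange, purple, red, teal, yellow} — 8 values for 8 variables — and brown appears only in C's list, so C = brown.
The 7 still-open variables together cover exactly {blue, grey, orange, purple, red, teal, yellow} — 7 values for 7 variables — and grey appears only in A's list, so A = grey.
The 6 still-open variables draw from only 6 values {blue, orange, purple, red, teal, yellow}, so each is used; only E can be blue, hence E = blue.
The 5 still-open variables together cover exactly {orange, purple, red, teal, yellow} — 5 values for 5 variables — and purple appears only in G's list, so G = purple.
D and H between them cover only {red, teal} — a naked pair. Remove those values from B, F.
Determined: A=grey, C=brown, E=blue, G=purple. The other variables each still have more than one consistent value. That makes 4.

4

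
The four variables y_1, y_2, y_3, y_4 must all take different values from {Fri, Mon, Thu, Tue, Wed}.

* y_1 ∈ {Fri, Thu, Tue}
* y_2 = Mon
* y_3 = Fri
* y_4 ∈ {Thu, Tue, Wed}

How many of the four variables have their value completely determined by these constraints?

2

y_2's domain is down to {Mon}, so y_2 = Mon.
y_3's domain is down to {Fri}, so y_3 = Fri. Eliminate Fri elsewhere: y_1.
Determined: y_2=Mon, y_3=Fri. The other variables each still have more than one consistent value. That makes 2.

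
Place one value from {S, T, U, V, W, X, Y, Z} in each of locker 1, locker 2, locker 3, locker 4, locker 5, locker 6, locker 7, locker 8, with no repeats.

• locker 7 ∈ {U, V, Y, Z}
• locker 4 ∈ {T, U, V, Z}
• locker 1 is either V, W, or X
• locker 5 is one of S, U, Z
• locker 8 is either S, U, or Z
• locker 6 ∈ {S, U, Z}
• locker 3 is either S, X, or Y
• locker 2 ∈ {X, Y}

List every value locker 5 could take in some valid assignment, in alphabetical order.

Among the 8 variables, T fits only locker 4 (and all 8 values in {S, T, U, V, W, X, Y, Z} must be used), so locker 4 = T.
The 7 still-open variables together cover exactly {S, U, V, W, X, Y, Z} — 7 values for 7 variables — and W appears only in locker 1's list, so locker 1 = W.
Among the 6 still-open variables, V fits only locker 7 (and all 6 values in {S, U, V, X, Y, Z} must be used), so locker 7 = V.
locker 5, locker 6, locker 8 between them cover only {S, U, Z} — a naked triple. Remove those values from locker 3.
No further eliminations apply; locker 5 can still be any of S, U, Z.

S, U, Z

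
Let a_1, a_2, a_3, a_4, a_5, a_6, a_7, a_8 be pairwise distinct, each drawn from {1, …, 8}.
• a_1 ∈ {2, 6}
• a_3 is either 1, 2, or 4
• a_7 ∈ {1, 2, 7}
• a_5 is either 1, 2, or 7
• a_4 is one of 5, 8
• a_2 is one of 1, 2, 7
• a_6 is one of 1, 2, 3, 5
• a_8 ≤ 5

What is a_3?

4

The 8 variables draw from only 8 values {1, 2, 3, 4, 5, 6, 7, 8}, so each is used; only a_1 can be 6, hence a_1 = 6.
The 7 still-open variables draw from only 7 values {1, 2, 3, 4, 5, 7, 8}, so each is used; only a_4 can be 8, hence a_4 = 8.
The 3 variables a_2, a_5, a_7 are confined to {1, 2, 7}, which locks those values in; drop them from a_3, a_6, a_8.
So a_3 = 4.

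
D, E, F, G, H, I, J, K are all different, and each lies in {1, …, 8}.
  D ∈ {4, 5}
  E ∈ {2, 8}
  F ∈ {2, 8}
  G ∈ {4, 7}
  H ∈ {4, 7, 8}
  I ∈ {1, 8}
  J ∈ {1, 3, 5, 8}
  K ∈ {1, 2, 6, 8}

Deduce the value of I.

Among the 8 variables, 3 fits only J (and all 8 values in {1, 2, 3, 4, 5, 6, 7, 8} must be used), so J = 3.
Among the 7 still-open variables, 5 fits only D (and all 7 values in {1, 2, 4, 5, 6, 7, 8} must be used), so D = 5.
The 6 still-open variables draw from only 6 values {1, 2, 4, 6, 7, 8}, so each is used; only K can be 6, hence K = 6.
Among the 5 still-open variables, 1 fits only I (and all 5 values in {1, 2, 4, 7, 8} must be used), so I = 1.

1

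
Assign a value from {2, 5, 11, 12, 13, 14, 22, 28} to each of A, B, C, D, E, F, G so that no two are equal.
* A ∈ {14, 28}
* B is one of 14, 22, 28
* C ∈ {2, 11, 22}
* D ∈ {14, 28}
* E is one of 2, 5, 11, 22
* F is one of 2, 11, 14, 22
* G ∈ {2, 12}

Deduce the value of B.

Among the 7 variables, 5 fits only E (and all 7 values in {2, 5, 11, 12, 14, 22, 28} must be used), so E = 5.
The 6 still-open variables draw from only 6 values {2, 11, 12, 14, 22, 28}, so each is used; only G can be 12, hence G = 12.
A and D share exactly the 2 values {14, 28}; by pigeonhole those values go to them, so strike 14, 28 from B, F.
So B = 22.

22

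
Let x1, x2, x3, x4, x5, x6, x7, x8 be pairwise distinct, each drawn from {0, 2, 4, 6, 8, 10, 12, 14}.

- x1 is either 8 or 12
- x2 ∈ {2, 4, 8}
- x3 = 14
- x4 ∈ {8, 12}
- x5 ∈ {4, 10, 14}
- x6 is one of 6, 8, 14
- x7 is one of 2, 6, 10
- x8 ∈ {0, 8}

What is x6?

6

x3 has just one choice, so x3 = 14. Eliminate 14 elsewhere: x5, x6.
The 7 still-open variables together cover exactly {0, 2, 4, 6, 8, 10, 12} — 7 values for 7 variables — and 0 appears only in x8's list, so x8 = 0.
x1 and x4 between them cover only {8, 12} — a naked pair. Remove those values from x2, x6.
So x6 = 6.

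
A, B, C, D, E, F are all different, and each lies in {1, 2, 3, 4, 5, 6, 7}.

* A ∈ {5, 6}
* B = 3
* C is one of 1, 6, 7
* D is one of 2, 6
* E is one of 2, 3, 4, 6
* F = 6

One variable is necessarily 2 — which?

D

B has just one choice, so B = 3. Eliminate 3 elsewhere: E.
F has just one choice, so F = 6. Remove 6 from A, C, D, E.
So 2 goes to D.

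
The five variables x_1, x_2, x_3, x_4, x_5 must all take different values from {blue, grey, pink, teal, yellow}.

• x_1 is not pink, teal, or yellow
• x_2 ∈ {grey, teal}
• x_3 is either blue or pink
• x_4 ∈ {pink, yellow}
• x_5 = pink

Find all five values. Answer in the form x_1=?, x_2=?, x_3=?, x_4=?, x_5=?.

x_5 has just one choice, so x_5 = pink. Eliminate pink elsewhere: x_3, x_4.
That leaves x_3 = blue. Eliminate blue elsewhere: x_1.
x_4's domain is down to {yellow}, so x_4 = yellow.
x_1's domain is down to {grey}, so x_1 = grey. So x_2 can't be grey.
x_2 has just one choice, so x_2 = teal.

x_1=grey, x_2=teal, x_3=blue, x_4=yellow, x_5=pink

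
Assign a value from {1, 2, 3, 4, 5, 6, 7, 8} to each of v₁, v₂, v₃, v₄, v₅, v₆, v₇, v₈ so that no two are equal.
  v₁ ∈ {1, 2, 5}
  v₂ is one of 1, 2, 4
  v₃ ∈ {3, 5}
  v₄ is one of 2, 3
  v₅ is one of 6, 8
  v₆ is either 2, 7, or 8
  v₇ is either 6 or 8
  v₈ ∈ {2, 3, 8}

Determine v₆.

7

The 8 variables draw from only 8 values {1, 2, 3, 4, 5, 6, 7, 8}, so each is used; only v₂ can be 4, hence v₂ = 4.
The 7 still-open variables draw from only 7 values {1, 2, 3, 5, 6, 7, 8}, so each is used; only v₁ can be 1, hence v₁ = 1.
The 6 still-open variables together cover exactly {2, 3, 5, 6, 7, 8} — 6 values for 6 variables — and 5 appears only in v₃'s list, so v₃ = 5.
Among the 5 still-open variables, 7 fits only v₆ (and all 5 values in {2, 3, 6, 7, 8} must be used), so v₆ = 7.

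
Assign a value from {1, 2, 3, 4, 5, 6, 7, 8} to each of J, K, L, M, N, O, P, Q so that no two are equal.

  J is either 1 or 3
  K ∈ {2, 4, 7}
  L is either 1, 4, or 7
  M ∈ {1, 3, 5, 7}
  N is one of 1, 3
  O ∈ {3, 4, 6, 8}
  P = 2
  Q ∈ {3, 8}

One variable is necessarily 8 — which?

Q

P has just one choice, so P = 2. Strike 2 from K.
The 7 still-open variables draw from only 7 values {1, 3, 4, 5, 6, 7, 8}, so each is used; only M can be 5, hence M = 5.
Among the 6 still-open variables, 6 fits only O (and all 6 values in {1, 3, 4, 6, 7, 8} must be used), so O = 6.
Among the 5 still-open variables, 8 fits only Q (and all 5 values in {1, 3, 4, 7, 8} must be used), so Q = 8.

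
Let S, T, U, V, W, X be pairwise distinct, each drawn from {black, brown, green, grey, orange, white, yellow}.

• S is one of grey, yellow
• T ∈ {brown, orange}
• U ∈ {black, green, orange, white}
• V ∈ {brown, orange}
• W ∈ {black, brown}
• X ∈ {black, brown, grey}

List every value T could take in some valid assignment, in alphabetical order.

brown, orange

T and V share exactly the 2 values {brown, orange}; by pigeonhole those values go to them, so strike brown, orange from U, W, X.
W's domain is down to {black}, so W = black. Remove black from U, X.
X has just one choice, so X = grey. Remove grey from S.
That leaves S = yellow.
No further eliminations apply; T can still be any of brown, orange.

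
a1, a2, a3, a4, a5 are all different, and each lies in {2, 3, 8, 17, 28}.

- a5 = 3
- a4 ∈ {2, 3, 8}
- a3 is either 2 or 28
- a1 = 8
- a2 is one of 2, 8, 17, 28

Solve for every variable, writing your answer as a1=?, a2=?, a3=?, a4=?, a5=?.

a1 must be 8 (only option left). Remove 8 from a2, a4.
That leaves a5 = 3. Strike 3 from a4.
a4 must be 2 (only option left). Eliminate 2 elsewhere: a2, a3.
a3 must be 28 (only option left). Remove 28 from a2.
a2's domain is down to {17}, so a2 = 17.

a1=8, a2=17, a3=28, a4=2, a5=3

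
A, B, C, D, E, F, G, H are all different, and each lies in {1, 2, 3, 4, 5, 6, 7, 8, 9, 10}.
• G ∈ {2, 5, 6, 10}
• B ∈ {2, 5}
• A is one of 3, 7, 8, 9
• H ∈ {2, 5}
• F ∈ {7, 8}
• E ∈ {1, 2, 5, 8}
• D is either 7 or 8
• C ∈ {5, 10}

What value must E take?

B and H share exactly the 2 values {2, 5}; by pigeonhole those values go to them, so strike 2, 5 from C, E, G.
C must be 10 (only option left). Eliminate 10 elsewhere: G.
G must be 6 (only option left).
D and F share exactly the 2 values {7, 8}; by pigeonhole those values go to them, so strike 7, 8 from A, E.
So E = 1.

1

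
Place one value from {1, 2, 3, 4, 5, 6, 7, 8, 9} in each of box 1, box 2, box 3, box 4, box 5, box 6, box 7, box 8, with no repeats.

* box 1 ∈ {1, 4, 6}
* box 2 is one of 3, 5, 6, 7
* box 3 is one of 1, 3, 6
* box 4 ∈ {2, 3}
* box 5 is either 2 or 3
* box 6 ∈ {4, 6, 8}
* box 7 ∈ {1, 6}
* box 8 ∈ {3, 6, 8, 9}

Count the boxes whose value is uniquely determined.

3

The 2 variables box 4 and box 5 are confined to {2, 3}, which locks those values in; drop them from box 2, box 3, box 8.
The 2 variables box 3 and box 7 are confined to {1, 6}, which locks those values in; drop them from box 1, box 2, box 6, box 8.
box 1's domain is down to {4}, so box 1 = 4. So box 6 can't be 4.
box 6 must be 8 (only option left). So box 8 can't be 8.
box 8's domain is down to {9}, so box 8 = 9.
Determined: box 1=4, box 6=8, box 8=9. The other boxes each still have more than one consistent value. That makes 3.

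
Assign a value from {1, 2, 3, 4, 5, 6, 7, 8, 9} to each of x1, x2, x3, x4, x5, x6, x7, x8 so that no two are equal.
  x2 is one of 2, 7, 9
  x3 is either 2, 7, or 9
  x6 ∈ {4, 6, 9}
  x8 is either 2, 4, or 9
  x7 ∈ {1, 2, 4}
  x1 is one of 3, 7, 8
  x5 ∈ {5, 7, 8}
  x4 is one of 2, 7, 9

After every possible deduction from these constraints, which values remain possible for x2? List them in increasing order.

x2, x3, x4 between them cover only {2, 7, 9} — a naked triple. Remove those values from x1, x5, x6, x7, x8.
That leaves x8 = 4. Strike 4 from x6, x7.
x6's domain is down to {6}, so x6 = 6.
That leaves x7 = 1.
No further eliminations apply; x2 can still be any of 2, 7, 9.

2, 7, 9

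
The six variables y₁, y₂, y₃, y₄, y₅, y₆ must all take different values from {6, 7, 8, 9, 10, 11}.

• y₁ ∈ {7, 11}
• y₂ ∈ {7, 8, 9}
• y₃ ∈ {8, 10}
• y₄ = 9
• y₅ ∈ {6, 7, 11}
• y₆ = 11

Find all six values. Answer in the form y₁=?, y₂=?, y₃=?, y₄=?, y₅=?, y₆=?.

y₁=7, y₂=8, y₃=10, y₄=9, y₅=6, y₆=11

y₄'s domain is down to {9}, so y₄ = 9. So y₂ can't be 9.
y₆'s domain is down to {11}, so y₆ = 11. Strike 11 from y₁, y₅.
That leaves y₁ = 7. Eliminate 7 elsewhere: y₂, y₅.
y₂'s domain is down to {8}, so y₂ = 8. Strike 8 from y₃.
y₃ has just one choice, so y₃ = 10.
That leaves y₅ = 6.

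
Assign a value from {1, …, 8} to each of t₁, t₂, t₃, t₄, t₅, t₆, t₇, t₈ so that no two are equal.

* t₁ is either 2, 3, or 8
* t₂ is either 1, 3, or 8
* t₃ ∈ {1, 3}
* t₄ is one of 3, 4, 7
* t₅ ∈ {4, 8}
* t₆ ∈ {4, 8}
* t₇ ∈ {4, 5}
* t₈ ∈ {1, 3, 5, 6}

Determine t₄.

The 8 variables draw from only 8 values {1, 2, 3, 4, 5, 6, 7, 8}, so each is used; only t₁ can be 2, hence t₁ = 2.
The 7 still-open variables draw from only 7 values {1, 3, 4, 5, 6, 7, 8}, so each is used; only t₈ can be 6, hence t₈ = 6.
The 6 still-open variables draw from only 6 values {1, 3, 4, 5, 7, 8}, so each is used; only t₇ can be 5, hence t₇ = 5.
The 5 still-open variables draw from only 5 values {1, 3, 4, 7, 8}, so each is used; only t₄ can be 7, hence t₄ = 7.

7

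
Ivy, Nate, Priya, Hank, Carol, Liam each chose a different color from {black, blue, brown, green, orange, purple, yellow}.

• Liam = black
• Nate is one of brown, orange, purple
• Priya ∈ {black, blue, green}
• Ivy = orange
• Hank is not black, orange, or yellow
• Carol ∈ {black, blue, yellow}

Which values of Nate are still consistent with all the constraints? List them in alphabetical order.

brown, purple

Ivy must be orange (only option left). So Nate can't be orange.
Liam must be black (only option left). Remove black from Priya, Carol.
No further eliminations apply; Nate can still be any of brown, purple.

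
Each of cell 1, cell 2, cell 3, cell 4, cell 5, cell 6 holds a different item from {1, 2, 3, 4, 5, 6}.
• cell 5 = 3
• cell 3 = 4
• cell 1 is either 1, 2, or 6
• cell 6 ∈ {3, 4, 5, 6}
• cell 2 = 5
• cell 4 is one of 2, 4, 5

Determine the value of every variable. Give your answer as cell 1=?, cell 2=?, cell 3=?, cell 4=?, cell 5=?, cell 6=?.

cell 2's domain is down to {5}, so cell 2 = 5. So cell 4, cell 6 can't be 5.
cell 3 has just one choice, so cell 3 = 4. Strike 4 from cell 4, cell 6.
That leaves cell 4 = 2. Strike 2 from cell 1.
cell 5's domain is down to {3}, so cell 5 = 3. Strike 3 from cell 6.
cell 6 has just one choice, so cell 6 = 6. So cell 1 can't be 6.
cell 1's domain is down to {1}, so cell 1 = 1.

cell 1=1, cell 2=5, cell 3=4, cell 4=2, cell 5=3, cell 6=6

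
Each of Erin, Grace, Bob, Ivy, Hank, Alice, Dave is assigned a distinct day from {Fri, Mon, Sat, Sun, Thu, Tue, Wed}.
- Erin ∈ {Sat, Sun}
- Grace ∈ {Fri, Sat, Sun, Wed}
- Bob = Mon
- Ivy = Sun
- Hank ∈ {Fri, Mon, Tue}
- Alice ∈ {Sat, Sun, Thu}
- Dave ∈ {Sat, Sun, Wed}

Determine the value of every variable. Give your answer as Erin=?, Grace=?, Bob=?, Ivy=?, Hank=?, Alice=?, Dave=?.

Erin=Sat, Grace=Fri, Bob=Mon, Ivy=Sun, Hank=Tue, Alice=Thu, Dave=Wed

Bob has just one choice, so Bob = Mon. Eliminate Mon elsewhere: Hank.
Ivy must be Sun (only option left). Eliminate Sun elsewhere: Erin, Grace, Alice, Dave.
Erin must be Sat (only option left). Eliminate Sat elsewhere: Grace, Alice, Dave.
That leaves Alice = Thu.
Dave's domain is down to {Wed}, so Dave = Wed. Eliminate Wed elsewhere: Grace.
Grace's domain is down to {Fri}, so Grace = Fri. Eliminate Fri elsewhere: Hank.
Hank must be Tue (only option left).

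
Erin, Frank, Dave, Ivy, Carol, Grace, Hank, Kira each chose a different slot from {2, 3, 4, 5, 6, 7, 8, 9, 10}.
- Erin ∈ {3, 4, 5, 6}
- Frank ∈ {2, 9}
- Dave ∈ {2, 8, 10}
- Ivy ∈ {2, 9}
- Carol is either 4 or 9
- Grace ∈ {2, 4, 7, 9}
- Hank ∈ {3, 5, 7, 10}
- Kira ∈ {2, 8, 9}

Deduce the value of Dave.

Frank and Ivy share exactly the 2 values {2, 9}; by pigeonhole those values go to them, so strike 2, 9 from Dave, Carol, Grace, Kira.
Carol's domain is down to {4}, so Carol = 4. Strike 4 from Erin, Grace.
Grace's domain is down to {7}, so Grace = 7. Strike 7 from Hank.
Kira's domain is down to {8}, so Kira = 8. Eliminate 8 elsewhere: Dave.
So Dave = 10.

10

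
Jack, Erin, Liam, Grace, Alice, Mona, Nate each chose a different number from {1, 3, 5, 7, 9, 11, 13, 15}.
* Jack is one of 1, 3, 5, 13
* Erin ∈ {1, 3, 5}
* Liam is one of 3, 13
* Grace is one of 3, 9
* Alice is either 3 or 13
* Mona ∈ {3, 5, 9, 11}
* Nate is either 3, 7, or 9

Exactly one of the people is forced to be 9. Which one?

The 7 variables together cover exactly {1, 3, 5, 7, 9, 11, 13} — 7 values for 7 variables — and 7 appears only in Nate's list, so Nate = 7.
The 6 still-open variables draw from only 6 values {1, 3, 5, 9, 11, 13}, so each is used; only Mona can be 11, hence Mona = 11.
The 5 still-open variables together cover exactly {1, 3, 5, 9, 13} — 5 values for 5 variables — and 9 appears only in Grace's list, so Grace = 9.

Grace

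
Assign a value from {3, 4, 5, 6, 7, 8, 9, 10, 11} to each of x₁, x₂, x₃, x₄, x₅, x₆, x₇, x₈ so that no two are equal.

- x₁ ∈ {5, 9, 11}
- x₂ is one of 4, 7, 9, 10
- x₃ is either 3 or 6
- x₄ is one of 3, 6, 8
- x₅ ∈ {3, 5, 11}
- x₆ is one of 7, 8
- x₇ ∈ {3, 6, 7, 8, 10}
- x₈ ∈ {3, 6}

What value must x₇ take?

10

x₃ and x₈ share exactly the 2 values {3, 6}; by pigeonhole those values go to them, so strike 3, 6 from x₄, x₅, x₇.
x₄'s domain is down to {8}, so x₄ = 8. Eliminate 8 elsewhere: x₆, x₇.
That leaves x₆ = 7. So x₂, x₇ can't be 7.
So x₇ = 10.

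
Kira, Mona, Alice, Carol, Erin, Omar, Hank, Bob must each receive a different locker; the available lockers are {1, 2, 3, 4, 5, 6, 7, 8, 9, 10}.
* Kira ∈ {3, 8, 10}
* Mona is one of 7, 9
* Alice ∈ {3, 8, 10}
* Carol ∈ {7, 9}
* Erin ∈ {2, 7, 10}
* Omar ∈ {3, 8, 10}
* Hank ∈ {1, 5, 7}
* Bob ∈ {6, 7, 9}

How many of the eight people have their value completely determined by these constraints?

Mona and Carol between them cover only {7, 9} — a naked pair. Remove those values from Erin, Hank, Bob.
Bob must be 6 (only option left).
Kira, Alice, Omar between them cover only {3, 8, 10} — a naked triple. Remove those values from Erin.
That leaves Erin = 2.
Determined: Erin=2, Bob=6. The other people each still have more than one consistent value. That makes 2.

2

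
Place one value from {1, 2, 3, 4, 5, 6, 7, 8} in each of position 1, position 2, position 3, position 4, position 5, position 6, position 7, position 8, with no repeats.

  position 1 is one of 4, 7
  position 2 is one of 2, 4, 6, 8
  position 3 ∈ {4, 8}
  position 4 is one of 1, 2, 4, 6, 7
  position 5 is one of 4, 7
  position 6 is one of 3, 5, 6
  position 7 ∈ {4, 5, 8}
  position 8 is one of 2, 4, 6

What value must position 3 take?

Among the 8 variables, 1 fits only position 4 (and all 8 values in {1, 2, 3, 4, 5, 6, 7, 8} must be used), so position 4 = 1.
The 7 still-open variables draw from only 7 values {2, 3, 4, 5, 6, 7, 8}, so each is used; only position 6 can be 3, hence position 6 = 3.
The 6 still-open variables together cover exactly {2, 4, 5, 6, 7, 8} — 6 values for 6 variables — and 5 appears only in position 7's list, so position 7 = 5.
position 1 and position 5 share exactly the 2 values {4, 7}; by pigeonhole those values go to them, so strike 4, 7 from position 2, position 3, position 8.
So position 3 = 8.

8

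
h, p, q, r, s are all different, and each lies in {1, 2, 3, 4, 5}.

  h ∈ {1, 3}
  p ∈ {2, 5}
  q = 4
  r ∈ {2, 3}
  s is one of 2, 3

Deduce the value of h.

1

q must be 4 (only option left).
Among the 4 still-open variables, 1 fits only h (and all 4 values in {1, 2, 3, 5} must be used), so h = 1.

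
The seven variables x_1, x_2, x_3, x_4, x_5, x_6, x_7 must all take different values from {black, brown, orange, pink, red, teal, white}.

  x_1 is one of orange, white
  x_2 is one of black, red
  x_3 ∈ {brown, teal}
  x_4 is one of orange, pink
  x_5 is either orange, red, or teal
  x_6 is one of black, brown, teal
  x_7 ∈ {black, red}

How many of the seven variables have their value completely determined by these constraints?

3

The 7 variables together cover exactly {black, brown, orange, pink, red, teal, white} — 7 values for 7 variables — and pink appears only in x_4's list, so x_4 = pink.
The 6 still-open variables draw from only 6 values {black, brown, orange, red, teal, white}, so each is used; only x_1 can be white, hence x_1 = white.
Among the 5 still-open variables, orange fits only x_5 (and all 5 values in {black, brown, orange, red, teal} must be used), so x_5 = orange.
x_2 and x_7 share exactly the 2 values {black, red}; by pigeonhole those values go to them, so strike black, red from x_6.
Determined: x_1=white, x_4=pink, x_5=orange. The other variables each still have more than one consistent value. That makes 3.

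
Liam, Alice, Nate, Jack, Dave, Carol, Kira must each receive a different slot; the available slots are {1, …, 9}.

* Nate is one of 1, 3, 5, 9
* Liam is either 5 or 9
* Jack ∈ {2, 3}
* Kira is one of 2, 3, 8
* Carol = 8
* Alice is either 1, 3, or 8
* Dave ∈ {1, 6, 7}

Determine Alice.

Carol must be 8 (only option left). So Alice, Kira can't be 8.
The 2 variables Jack and Kira are confined to {2, 3}, which locks those values in; drop them from Alice, Nate.
So Alice = 1.

1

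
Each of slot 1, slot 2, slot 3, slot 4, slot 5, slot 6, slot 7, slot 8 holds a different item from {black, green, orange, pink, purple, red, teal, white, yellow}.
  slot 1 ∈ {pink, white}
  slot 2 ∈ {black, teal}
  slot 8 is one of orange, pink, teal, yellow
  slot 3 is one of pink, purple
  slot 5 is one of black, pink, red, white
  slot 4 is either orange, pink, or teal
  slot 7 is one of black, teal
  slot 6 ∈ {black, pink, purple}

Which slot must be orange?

Among the 8 variables, red fits only slot 5 (and all 8 values in {black, orange, pink, purple, red, teal, white, yellow} must be used), so slot 5 = red.
The 7 still-open variables draw from only 7 values {black, orange, pink, purple, teal, white, yellow}, so each is used; only slot 1 can be white, hence slot 1 = white.
Among the 6 still-open variables, yellow fits only slot 8 (and all 6 values in {black, orange, pink, purple, teal, yellow} must be used), so slot 8 = yellow.
Among the 5 still-open variables, orange fits only slot 4 (and all 5 values in {black, orange, pink, purple, teal} must be used), so slot 4 = orange.

slot 4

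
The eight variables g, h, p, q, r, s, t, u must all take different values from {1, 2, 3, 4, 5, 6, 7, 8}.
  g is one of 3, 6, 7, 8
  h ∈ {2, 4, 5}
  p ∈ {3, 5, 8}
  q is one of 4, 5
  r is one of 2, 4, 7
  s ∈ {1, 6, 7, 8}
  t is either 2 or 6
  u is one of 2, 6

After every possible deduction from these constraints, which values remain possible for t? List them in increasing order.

The 8 variables draw from only 8 values {1, 2, 3, 4, 5, 6, 7, 8}, so each is used; only s can be 1, hence s = 1.
t and u between them cover only {2, 6} — a naked pair. Remove those values from g, h, r.
h and q share exactly the 2 values {4, 5}; by pigeonhole those values go to them, so strike 4, 5 from p, r.
That leaves r = 7. Eliminate 7 elsewhere: g.
No further eliminations apply; t can still be any of 2, 6.

2, 6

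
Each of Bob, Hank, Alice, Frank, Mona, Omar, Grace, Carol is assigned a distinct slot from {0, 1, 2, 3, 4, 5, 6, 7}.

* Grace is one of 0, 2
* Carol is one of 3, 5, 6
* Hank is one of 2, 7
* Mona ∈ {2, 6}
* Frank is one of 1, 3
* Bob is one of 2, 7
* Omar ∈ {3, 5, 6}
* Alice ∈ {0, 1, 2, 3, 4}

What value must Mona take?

Among the 8 variables, 4 fits only Alice (and all 8 values in {0, 1, 2, 3, 4, 5, 6, 7} must be used), so Alice = 4.
The 7 still-open variables together cover exactly {0, 1, 2, 3, 5, 6, 7} — 7 values for 7 variables — and 0 appears only in Grace's list, so Grace = 0.
The 6 still-open variables draw from only 6 values {1, 2, 3, 5, 6, 7}, so each is used; only Frank can be 1, hence Frank = 1.
The 2 variables Bob and Hank are confined to {2, 7}, which locks those values in; drop them from Mona.
So Mona = 6.

6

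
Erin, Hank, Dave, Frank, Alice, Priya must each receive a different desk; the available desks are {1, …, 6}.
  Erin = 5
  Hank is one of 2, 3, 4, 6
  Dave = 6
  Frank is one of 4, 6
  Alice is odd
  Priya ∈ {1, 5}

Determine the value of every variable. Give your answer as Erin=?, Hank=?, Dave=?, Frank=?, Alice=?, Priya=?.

Erin=5, Hank=2, Dave=6, Frank=4, Alice=3, Priya=1

Erin must be 5 (only option left). Remove 5 from Alice, Priya.
Dave has just one choice, so Dave = 6. So Hank, Frank can't be 6.
Frank has just one choice, so Frank = 4. So Hank can't be 4.
Priya's domain is down to {1}, so Priya = 1. Remove 1 from Alice.
Alice has just one choice, so Alice = 3. Remove 3 from Hank.
Hank's domain is down to {2}, so Hank = 2.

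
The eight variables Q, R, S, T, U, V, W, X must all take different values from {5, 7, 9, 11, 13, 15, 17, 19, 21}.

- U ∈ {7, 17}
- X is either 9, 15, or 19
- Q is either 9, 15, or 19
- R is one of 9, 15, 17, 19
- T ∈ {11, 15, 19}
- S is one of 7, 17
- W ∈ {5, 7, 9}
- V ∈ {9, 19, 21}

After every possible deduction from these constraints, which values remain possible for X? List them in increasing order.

9, 15, 19

Among the 8 variables, 5 fits only W (and all 8 values in {5, 7, 9, 11, 15, 17, 19, 21} must be used), so W = 5.
The 7 still-open variables together cover exactly {7, 9, 11, 15, 17, 19, 21} — 7 values for 7 variables — and 11 appears only in T's list, so T = 11.
Among the 6 still-open variables, 21 fits only V (and all 6 values in {7, 9, 15, 17, 19, 21} must be used), so V = 21.
S and U between them cover only {7, 17} — a naked pair. Remove those values from R.
No further eliminations apply; X can still be any of 9, 15, 19.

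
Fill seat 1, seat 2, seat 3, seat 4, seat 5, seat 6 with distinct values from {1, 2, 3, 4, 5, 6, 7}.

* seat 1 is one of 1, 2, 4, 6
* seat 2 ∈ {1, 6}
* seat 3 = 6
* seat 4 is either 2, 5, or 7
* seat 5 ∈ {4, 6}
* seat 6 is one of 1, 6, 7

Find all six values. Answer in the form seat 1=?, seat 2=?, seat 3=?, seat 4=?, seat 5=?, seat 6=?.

seat 3 must be 6 (only option left). Strike 6 from seat 1, seat 2, seat 5, seat 6.
seat 5 must be 4 (only option left). Remove 4 from seat 1.
seat 2 must be 1 (only option left). Remove 1 from seat 1, seat 6.
seat 6's domain is down to {7}, so seat 6 = 7. Eliminate 7 elsewhere: seat 4.
seat 1 must be 2 (only option left). Remove 2 from seat 4.
seat 4 has just one choice, so seat 4 = 5.

seat 1=2, seat 2=1, seat 3=6, seat 4=5, seat 5=4, seat 6=7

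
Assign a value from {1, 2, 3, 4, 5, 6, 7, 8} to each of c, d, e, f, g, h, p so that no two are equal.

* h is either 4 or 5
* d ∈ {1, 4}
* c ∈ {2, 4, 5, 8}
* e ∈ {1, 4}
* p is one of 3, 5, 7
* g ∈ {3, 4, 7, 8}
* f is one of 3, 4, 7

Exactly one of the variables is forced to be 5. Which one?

Among the 7 variables, 2 fits only c (and all 7 values in {1, 2, 3, 4, 5, 7, 8} must be used), so c = 2.
The 6 still-open variables together cover exactly {1, 3, 4, 5, 7, 8} — 6 values for 6 variables — and 8 appears only in g's list, so g = 8.
d and e share exactly the 2 values {1, 4}; by pigeonhole those values go to them, so strike 1, 4 from f, h.
So 5 goes to h.

h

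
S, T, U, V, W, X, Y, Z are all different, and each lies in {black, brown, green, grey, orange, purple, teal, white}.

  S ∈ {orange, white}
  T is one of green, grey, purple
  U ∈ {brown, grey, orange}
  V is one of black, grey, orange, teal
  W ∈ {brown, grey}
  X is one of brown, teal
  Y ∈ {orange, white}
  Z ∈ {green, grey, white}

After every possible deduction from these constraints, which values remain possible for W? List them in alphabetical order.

Among the 8 variables, black fits only V (and all 8 values in {black, brown, green, grey, orange, purple, teal, white} must be used), so V = black.
The 7 still-open variables draw from only 7 values {brown, green, grey, orange, purple, teal, white}, so each is used; only T can be purple, hence T = purple.
The 6 still-open variables draw from only 6 values {brown, green, grey, orange, teal, white}, so each is used; only Z can be green, hence Z = green.
The 5 still-open variables together cover exactly {brown, grey, orange, teal, white} — 5 values for 5 variables — and teal appears only in X's list, so X = teal.
The 2 variables S and Y are confined to {orange, white}, which locks those values in; drop them from U.
No further eliminations apply; W can still be any of brown, grey.

brown, grey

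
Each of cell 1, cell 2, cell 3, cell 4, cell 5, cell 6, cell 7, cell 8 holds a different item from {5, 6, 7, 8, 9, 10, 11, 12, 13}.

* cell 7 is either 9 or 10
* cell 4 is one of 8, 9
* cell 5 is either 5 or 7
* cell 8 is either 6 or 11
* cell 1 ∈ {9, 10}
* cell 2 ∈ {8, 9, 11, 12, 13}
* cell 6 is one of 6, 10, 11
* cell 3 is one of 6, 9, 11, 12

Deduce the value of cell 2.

13

cell 1 and cell 7 between them cover only {9, 10} — a naked pair. Remove those values from cell 2, cell 3, cell 4, cell 6.
That leaves cell 4 = 8. Strike 8 from cell 2.
cell 6 and cell 8 share exactly the 2 values {6, 11}; by pigeonhole those values go to them, so strike 6, 11 from cell 2, cell 3.
That leaves cell 3 = 12. Remove 12 from cell 2.
So cell 2 = 13.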